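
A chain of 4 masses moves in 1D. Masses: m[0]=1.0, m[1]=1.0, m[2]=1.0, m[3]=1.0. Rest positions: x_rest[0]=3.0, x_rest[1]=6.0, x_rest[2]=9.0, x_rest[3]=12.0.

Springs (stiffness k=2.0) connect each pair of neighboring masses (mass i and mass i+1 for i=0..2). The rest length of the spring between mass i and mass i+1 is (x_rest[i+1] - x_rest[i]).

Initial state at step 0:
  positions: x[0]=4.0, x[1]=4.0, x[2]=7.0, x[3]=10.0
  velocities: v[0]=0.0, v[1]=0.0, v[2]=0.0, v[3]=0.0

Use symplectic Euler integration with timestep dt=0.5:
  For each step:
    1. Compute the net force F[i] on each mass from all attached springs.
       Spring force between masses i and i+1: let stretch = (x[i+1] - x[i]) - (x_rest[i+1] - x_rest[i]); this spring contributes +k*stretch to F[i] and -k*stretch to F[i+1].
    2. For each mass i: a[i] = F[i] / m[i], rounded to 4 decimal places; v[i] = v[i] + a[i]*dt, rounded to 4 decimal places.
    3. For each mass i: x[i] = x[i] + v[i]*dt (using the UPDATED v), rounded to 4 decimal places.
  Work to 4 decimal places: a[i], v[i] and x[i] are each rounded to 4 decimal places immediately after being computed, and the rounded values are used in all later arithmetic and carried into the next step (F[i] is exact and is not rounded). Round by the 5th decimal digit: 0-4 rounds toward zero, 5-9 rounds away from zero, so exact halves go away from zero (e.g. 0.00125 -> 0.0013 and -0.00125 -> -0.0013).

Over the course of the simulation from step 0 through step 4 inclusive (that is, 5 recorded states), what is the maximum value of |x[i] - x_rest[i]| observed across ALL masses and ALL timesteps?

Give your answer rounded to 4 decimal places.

Step 0: x=[4.0000 4.0000 7.0000 10.0000] v=[0.0000 0.0000 0.0000 0.0000]
Step 1: x=[2.5000 5.5000 7.0000 10.0000] v=[-3.0000 3.0000 0.0000 0.0000]
Step 2: x=[1.0000 6.2500 7.7500 10.0000] v=[-3.0000 1.5000 1.5000 0.0000]
Step 3: x=[0.6250 5.1250 8.8750 10.3750] v=[-0.7500 -2.2500 2.2500 0.7500]
Step 4: x=[1.0000 3.6250 8.8750 11.5000] v=[0.7500 -3.0000 0.0000 2.2500]
Max displacement = 2.3750

Answer: 2.3750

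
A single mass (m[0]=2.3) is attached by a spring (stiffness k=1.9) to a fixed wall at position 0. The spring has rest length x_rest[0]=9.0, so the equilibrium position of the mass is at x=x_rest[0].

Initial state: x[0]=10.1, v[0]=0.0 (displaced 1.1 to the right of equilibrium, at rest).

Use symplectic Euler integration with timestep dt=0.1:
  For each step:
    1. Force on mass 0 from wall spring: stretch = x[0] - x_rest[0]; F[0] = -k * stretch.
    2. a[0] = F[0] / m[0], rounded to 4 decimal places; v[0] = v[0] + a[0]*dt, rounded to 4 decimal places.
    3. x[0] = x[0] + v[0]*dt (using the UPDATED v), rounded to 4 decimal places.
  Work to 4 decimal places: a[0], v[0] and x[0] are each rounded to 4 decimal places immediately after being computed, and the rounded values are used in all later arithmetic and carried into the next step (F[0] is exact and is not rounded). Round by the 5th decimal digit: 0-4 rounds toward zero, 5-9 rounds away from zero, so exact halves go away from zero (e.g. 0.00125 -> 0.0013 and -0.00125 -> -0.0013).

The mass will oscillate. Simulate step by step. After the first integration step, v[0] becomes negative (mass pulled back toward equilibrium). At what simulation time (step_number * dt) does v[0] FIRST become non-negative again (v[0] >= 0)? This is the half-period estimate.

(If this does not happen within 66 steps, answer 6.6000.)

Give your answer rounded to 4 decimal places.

Step 0: x=[10.1000] v=[0.0000]
Step 1: x=[10.0909] v=[-0.0909]
Step 2: x=[10.0728] v=[-0.1810]
Step 3: x=[10.0458] v=[-0.2696]
Step 4: x=[10.0102] v=[-0.3560]
Step 5: x=[9.9663] v=[-0.4395]
Step 6: x=[9.9144] v=[-0.5193]
Step 7: x=[9.8549] v=[-0.5948]
Step 8: x=[9.7884] v=[-0.6654]
Step 9: x=[9.7154] v=[-0.7305]
Step 10: x=[9.6364] v=[-0.7896]
Step 11: x=[9.5522] v=[-0.8422]
Step 12: x=[9.4634] v=[-0.8878]
Step 13: x=[9.3708] v=[-0.9261]
Step 14: x=[9.2751] v=[-0.9567]
Step 15: x=[9.1772] v=[-0.9794]
Step 16: x=[9.0778] v=[-0.9940]
Step 17: x=[8.9778] v=[-1.0004]
Step 18: x=[8.8779] v=[-0.9986]
Step 19: x=[8.7791] v=[-0.9885]
Step 20: x=[8.6821] v=[-0.9703]
Step 21: x=[8.5877] v=[-0.9440]
Step 22: x=[8.4967] v=[-0.9099]
Step 23: x=[8.4099] v=[-0.8683]
Step 24: x=[8.3279] v=[-0.8196]
Step 25: x=[8.2515] v=[-0.7641]
Step 26: x=[8.1813] v=[-0.7023]
Step 27: x=[8.1178] v=[-0.6347]
Step 28: x=[8.0616] v=[-0.5618]
Step 29: x=[8.0132] v=[-0.4843]
Step 30: x=[7.9729] v=[-0.4028]
Step 31: x=[7.9411] v=[-0.3180]
Step 32: x=[7.9181] v=[-0.2305]
Step 33: x=[7.9040] v=[-0.1411]
Step 34: x=[7.8989] v=[-0.0506]
Step 35: x=[7.9029] v=[0.0404]
First v>=0 after going negative at step 35, time=3.5000

Answer: 3.5000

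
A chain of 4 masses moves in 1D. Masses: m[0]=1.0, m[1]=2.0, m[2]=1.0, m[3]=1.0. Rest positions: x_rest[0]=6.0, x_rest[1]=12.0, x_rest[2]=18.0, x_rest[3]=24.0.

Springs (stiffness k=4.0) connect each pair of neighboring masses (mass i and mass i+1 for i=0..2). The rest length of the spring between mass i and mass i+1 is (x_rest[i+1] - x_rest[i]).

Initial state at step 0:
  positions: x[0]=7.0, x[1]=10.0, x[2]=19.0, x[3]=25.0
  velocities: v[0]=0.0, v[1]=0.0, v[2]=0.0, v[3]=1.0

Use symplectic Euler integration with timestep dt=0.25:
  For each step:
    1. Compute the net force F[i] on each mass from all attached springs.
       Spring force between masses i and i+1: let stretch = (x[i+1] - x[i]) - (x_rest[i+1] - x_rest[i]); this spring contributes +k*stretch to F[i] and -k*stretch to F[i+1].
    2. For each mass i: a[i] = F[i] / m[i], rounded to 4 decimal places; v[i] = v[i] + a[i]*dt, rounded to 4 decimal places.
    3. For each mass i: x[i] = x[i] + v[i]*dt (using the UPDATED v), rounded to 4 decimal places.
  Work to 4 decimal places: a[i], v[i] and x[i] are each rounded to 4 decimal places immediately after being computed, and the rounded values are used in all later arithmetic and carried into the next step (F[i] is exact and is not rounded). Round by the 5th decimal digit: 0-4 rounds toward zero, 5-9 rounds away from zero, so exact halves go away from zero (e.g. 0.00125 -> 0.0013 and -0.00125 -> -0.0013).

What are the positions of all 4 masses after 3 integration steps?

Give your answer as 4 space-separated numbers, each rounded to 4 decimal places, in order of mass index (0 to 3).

Step 0: x=[7.0000 10.0000 19.0000 25.0000] v=[0.0000 0.0000 0.0000 1.0000]
Step 1: x=[6.2500 10.7500 18.2500 25.2500] v=[-3.0000 3.0000 -3.0000 1.0000]
Step 2: x=[5.1250 11.8750 17.3750 25.2500] v=[-4.5000 4.5000 -3.5000 0.0000]
Step 3: x=[4.1875 12.8438 17.0938 24.7813] v=[-3.7500 3.8750 -1.1250 -1.8750]

Answer: 4.1875 12.8438 17.0938 24.7813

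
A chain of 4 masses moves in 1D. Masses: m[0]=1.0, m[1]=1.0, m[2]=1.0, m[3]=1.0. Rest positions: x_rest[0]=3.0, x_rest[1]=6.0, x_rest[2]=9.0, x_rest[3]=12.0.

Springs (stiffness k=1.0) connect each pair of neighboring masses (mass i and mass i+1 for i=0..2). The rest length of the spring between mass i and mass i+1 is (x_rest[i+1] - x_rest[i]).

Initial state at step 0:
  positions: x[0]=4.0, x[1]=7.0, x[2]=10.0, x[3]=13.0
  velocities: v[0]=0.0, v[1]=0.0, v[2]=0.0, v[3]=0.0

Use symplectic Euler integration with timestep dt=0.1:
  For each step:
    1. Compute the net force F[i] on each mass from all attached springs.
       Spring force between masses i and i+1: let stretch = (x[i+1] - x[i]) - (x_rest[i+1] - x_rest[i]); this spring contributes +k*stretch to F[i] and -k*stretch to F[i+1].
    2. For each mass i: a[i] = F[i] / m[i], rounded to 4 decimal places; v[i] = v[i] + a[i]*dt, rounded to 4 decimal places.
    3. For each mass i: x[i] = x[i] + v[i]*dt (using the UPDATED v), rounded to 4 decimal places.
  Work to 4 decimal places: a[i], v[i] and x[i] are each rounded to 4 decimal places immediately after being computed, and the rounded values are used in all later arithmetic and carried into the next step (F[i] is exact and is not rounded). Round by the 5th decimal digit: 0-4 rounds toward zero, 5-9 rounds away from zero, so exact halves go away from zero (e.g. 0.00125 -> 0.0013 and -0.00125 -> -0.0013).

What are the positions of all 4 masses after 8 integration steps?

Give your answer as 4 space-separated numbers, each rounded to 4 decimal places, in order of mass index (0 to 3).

Answer: 4.0000 7.0000 10.0000 13.0000

Derivation:
Step 0: x=[4.0000 7.0000 10.0000 13.0000] v=[0.0000 0.0000 0.0000 0.0000]
Step 1: x=[4.0000 7.0000 10.0000 13.0000] v=[0.0000 0.0000 0.0000 0.0000]
Step 2: x=[4.0000 7.0000 10.0000 13.0000] v=[0.0000 0.0000 0.0000 0.0000]
Step 3: x=[4.0000 7.0000 10.0000 13.0000] v=[0.0000 0.0000 0.0000 0.0000]
Step 4: x=[4.0000 7.0000 10.0000 13.0000] v=[0.0000 0.0000 0.0000 0.0000]
Step 5: x=[4.0000 7.0000 10.0000 13.0000] v=[0.0000 0.0000 0.0000 0.0000]
Step 6: x=[4.0000 7.0000 10.0000 13.0000] v=[0.0000 0.0000 0.0000 0.0000]
Step 7: x=[4.0000 7.0000 10.0000 13.0000] v=[0.0000 0.0000 0.0000 0.0000]
Step 8: x=[4.0000 7.0000 10.0000 13.0000] v=[0.0000 0.0000 0.0000 0.0000]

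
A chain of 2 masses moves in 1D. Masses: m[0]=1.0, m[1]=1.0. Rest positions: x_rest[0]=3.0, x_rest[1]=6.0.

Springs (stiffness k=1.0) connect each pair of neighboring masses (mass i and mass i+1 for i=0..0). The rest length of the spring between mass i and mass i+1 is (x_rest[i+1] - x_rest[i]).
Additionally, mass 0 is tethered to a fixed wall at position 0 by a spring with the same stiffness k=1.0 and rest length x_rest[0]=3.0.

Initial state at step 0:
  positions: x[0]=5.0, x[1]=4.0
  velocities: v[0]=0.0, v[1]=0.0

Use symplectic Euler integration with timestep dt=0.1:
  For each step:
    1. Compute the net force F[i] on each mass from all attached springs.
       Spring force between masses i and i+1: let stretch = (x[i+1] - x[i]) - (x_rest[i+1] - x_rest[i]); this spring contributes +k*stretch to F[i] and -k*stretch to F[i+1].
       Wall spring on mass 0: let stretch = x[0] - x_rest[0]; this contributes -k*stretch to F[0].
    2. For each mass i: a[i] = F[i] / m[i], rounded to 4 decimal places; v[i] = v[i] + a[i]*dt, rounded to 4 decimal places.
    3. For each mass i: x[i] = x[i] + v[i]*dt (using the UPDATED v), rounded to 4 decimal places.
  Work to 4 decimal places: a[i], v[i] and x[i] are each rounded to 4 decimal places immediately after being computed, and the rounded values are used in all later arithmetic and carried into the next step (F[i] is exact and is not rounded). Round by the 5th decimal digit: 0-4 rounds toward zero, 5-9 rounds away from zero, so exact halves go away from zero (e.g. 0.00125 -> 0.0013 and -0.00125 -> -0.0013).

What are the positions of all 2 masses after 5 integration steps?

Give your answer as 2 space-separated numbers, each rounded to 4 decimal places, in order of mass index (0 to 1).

Answer: 4.1549 4.5658

Derivation:
Step 0: x=[5.0000 4.0000] v=[0.0000 0.0000]
Step 1: x=[4.9400 4.0400] v=[-0.6000 0.4000]
Step 2: x=[4.8216 4.1190] v=[-1.1840 0.7900]
Step 3: x=[4.6480 4.2350] v=[-1.7364 1.1603]
Step 4: x=[4.4238 4.3852] v=[-2.2425 1.5016]
Step 5: x=[4.1549 4.5658] v=[-2.6887 1.8055]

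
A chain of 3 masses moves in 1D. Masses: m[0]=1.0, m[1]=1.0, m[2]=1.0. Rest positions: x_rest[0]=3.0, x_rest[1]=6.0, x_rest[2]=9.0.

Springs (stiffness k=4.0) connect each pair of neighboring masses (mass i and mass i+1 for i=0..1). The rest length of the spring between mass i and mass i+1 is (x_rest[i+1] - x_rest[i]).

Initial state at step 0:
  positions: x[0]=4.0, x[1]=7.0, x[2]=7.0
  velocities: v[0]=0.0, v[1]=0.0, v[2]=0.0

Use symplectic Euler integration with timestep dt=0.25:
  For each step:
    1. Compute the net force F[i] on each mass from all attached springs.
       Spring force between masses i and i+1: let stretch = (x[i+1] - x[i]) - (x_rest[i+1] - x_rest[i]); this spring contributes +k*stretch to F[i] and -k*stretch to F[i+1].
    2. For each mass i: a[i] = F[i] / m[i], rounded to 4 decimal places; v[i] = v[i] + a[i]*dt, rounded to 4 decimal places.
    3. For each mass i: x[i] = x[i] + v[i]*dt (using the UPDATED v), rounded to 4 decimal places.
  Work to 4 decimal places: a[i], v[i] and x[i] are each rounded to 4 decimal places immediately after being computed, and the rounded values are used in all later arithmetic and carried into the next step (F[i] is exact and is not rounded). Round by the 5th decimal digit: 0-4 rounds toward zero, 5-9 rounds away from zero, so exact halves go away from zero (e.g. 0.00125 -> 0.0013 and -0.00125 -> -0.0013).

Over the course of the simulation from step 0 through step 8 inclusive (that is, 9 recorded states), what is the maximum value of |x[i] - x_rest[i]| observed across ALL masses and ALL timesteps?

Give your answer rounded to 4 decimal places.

Step 0: x=[4.0000 7.0000 7.0000] v=[0.0000 0.0000 0.0000]
Step 1: x=[4.0000 6.2500 7.7500] v=[0.0000 -3.0000 3.0000]
Step 2: x=[3.8125 5.3125 8.8750] v=[-0.7500 -3.7500 4.5000]
Step 3: x=[3.2500 4.8906 9.8594] v=[-2.2500 -1.6875 3.9375]
Step 4: x=[2.3477 5.3008 10.3516] v=[-3.6094 1.6407 1.9687]
Step 5: x=[1.4336 6.2354 10.3311] v=[-3.6563 3.7384 -0.0821]
Step 6: x=[0.9700 6.9935 10.0367] v=[-1.8545 3.0323 -1.1778]
Step 7: x=[1.2623 7.0065 9.7315] v=[1.1690 0.0520 -1.2210]
Step 8: x=[2.2406 6.2647 9.4950] v=[3.9132 -2.9672 -0.9460]
Max displacement = 2.0300

Answer: 2.0300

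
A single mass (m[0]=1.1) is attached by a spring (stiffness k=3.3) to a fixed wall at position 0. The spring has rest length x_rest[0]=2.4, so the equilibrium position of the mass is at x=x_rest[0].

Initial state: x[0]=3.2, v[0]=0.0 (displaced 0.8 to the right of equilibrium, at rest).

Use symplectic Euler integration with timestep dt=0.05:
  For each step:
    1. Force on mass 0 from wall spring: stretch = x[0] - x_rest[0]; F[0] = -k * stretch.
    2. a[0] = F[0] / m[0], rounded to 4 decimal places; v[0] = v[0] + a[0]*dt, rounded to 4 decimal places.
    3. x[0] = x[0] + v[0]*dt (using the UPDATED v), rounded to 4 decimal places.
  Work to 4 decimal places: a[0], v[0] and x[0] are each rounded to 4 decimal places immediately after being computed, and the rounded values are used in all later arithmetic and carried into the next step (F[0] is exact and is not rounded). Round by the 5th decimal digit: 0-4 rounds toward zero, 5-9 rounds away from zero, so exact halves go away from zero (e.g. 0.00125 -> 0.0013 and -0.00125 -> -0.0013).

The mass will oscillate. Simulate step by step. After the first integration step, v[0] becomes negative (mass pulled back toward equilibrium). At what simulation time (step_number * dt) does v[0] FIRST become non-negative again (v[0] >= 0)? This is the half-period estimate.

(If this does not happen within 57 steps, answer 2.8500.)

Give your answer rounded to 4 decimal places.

Answer: 1.8500

Derivation:
Step 0: x=[3.2000] v=[0.0000]
Step 1: x=[3.1940] v=[-0.1200]
Step 2: x=[3.1820] v=[-0.2391]
Step 3: x=[3.1642] v=[-0.3564]
Step 4: x=[3.1407] v=[-0.4710]
Step 5: x=[3.1116] v=[-0.5821]
Step 6: x=[3.0772] v=[-0.6888]
Step 7: x=[3.0377] v=[-0.7904]
Step 8: x=[2.9934] v=[-0.8861]
Step 9: x=[2.9446] v=[-0.9751]
Step 10: x=[2.8918] v=[-1.0568]
Step 11: x=[2.8353] v=[-1.1306]
Step 12: x=[2.7755] v=[-1.1959]
Step 13: x=[2.7129] v=[-1.2522]
Step 14: x=[2.6479] v=[-1.2991]
Step 15: x=[2.5811] v=[-1.3363]
Step 16: x=[2.5129] v=[-1.3635]
Step 17: x=[2.4439] v=[-1.3804]
Step 18: x=[2.3746] v=[-1.3870]
Step 19: x=[2.3054] v=[-1.3832]
Step 20: x=[2.2370] v=[-1.3690]
Step 21: x=[2.1698] v=[-1.3446]
Step 22: x=[2.1043] v=[-1.3101]
Step 23: x=[2.0410] v=[-1.2657]
Step 24: x=[1.9804] v=[-1.2119]
Step 25: x=[1.9230] v=[-1.1490]
Step 26: x=[1.8691] v=[-1.0775]
Step 27: x=[1.8192] v=[-0.9979]
Step 28: x=[1.7737] v=[-0.9108]
Step 29: x=[1.7329] v=[-0.8169]
Step 30: x=[1.6971] v=[-0.7168]
Step 31: x=[1.6665] v=[-0.6114]
Step 32: x=[1.6414] v=[-0.5014]
Step 33: x=[1.6220] v=[-0.3876]
Step 34: x=[1.6085] v=[-0.2709]
Step 35: x=[1.6009] v=[-0.1522]
Step 36: x=[1.5993] v=[-0.0323]
Step 37: x=[1.6037] v=[0.0878]
First v>=0 after going negative at step 37, time=1.8500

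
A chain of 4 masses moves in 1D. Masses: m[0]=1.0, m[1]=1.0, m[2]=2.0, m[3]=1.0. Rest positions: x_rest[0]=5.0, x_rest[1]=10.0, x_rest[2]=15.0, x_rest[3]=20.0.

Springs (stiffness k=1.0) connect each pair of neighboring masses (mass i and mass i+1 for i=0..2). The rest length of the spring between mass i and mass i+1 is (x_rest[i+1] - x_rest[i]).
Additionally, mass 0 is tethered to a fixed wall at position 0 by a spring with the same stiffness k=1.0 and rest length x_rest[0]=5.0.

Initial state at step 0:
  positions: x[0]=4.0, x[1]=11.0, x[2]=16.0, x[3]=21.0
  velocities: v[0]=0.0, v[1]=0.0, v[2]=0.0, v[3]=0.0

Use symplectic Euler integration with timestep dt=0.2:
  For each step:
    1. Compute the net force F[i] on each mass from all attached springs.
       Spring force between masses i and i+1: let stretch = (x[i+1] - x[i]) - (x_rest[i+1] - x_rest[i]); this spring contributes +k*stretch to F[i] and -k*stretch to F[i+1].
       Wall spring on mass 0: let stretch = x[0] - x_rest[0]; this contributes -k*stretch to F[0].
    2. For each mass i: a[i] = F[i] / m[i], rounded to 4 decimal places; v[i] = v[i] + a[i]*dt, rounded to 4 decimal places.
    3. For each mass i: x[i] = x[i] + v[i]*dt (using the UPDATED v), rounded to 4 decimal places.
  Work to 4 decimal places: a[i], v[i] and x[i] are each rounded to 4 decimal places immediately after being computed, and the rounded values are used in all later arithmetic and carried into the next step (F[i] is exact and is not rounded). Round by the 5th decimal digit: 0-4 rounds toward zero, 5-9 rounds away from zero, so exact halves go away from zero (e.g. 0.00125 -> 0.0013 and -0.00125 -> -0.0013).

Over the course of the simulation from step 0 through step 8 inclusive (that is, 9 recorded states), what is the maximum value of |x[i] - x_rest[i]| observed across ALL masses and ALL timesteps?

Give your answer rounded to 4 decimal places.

Step 0: x=[4.0000 11.0000 16.0000 21.0000] v=[0.0000 0.0000 0.0000 0.0000]
Step 1: x=[4.1200 10.9200 16.0000 21.0000] v=[0.6000 -0.4000 0.0000 0.0000]
Step 2: x=[4.3472 10.7712 15.9984 21.0000] v=[1.1360 -0.7440 -0.0080 0.0000]
Step 3: x=[4.6575 10.5745 15.9923 20.9999] v=[1.5514 -0.9834 -0.0306 -0.0003]
Step 4: x=[5.0182 10.3579 15.9780 20.9995] v=[1.8033 -1.0832 -0.0716 -0.0018]
Step 5: x=[5.3917 10.1525 15.9517 20.9983] v=[1.8676 -1.0271 -0.1315 -0.0061]
Step 6: x=[5.7400 9.9886 15.9103 20.9952] v=[1.7414 -0.8194 -0.2068 -0.0154]
Step 7: x=[6.0286 9.8916 15.8522 20.9887] v=[1.4431 -0.4848 -0.2905 -0.0324]
Step 8: x=[6.2306 9.8785 15.7776 20.9768] v=[1.0100 -0.0653 -0.3729 -0.0597]
Max displacement = 1.2306

Answer: 1.2306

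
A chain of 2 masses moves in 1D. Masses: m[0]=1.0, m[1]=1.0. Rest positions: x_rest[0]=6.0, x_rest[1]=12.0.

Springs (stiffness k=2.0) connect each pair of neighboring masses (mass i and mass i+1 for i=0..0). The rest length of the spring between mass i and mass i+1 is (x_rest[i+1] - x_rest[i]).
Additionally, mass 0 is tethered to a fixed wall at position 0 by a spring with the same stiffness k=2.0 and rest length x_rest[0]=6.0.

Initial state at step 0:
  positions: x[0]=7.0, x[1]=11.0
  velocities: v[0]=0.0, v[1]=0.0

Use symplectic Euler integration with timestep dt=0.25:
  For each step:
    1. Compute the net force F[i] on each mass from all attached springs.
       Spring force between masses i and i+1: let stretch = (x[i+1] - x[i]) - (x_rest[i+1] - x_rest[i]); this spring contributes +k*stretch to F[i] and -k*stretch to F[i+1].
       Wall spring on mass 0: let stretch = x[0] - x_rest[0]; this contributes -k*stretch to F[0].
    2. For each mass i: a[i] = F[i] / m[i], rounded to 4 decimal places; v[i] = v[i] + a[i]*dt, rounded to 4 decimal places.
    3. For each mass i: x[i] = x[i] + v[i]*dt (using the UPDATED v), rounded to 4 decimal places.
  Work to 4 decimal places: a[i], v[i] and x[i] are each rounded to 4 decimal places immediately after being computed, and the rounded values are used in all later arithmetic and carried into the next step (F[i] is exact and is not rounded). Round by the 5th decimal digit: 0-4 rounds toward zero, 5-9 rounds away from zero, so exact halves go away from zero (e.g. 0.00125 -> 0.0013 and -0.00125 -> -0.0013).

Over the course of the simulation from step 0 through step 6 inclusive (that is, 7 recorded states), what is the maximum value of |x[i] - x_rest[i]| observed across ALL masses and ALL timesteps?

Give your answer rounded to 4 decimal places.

Step 0: x=[7.0000 11.0000] v=[0.0000 0.0000]
Step 1: x=[6.6250 11.2500] v=[-1.5000 1.0000]
Step 2: x=[6.0000 11.6719] v=[-2.5000 1.6875]
Step 3: x=[5.3340 12.1348] v=[-2.6641 1.8516]
Step 4: x=[4.8513 12.4976] v=[-1.9307 1.4512]
Step 5: x=[4.7180 12.6546] v=[-0.5332 0.6281]
Step 6: x=[4.9870 12.5696] v=[1.0761 -0.3402]
Max displacement = 1.2820

Answer: 1.2820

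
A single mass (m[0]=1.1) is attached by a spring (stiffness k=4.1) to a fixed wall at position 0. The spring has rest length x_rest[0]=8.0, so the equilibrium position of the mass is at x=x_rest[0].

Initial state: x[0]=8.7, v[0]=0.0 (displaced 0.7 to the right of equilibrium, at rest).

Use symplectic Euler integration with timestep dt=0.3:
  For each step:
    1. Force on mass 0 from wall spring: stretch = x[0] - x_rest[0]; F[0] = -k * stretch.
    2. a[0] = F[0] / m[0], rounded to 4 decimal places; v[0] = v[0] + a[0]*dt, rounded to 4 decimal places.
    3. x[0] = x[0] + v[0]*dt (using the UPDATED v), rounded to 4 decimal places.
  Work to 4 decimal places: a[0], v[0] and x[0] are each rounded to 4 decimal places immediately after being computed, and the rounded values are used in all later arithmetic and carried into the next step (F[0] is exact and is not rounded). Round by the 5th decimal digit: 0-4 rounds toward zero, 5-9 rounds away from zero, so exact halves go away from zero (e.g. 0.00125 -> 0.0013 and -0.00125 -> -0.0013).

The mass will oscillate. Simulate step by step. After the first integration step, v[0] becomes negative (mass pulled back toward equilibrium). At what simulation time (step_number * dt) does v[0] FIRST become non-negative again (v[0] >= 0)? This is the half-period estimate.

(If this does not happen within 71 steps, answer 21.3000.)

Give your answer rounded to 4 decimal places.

Answer: 1.8000

Derivation:
Step 0: x=[8.7000] v=[0.0000]
Step 1: x=[8.4652] v=[-0.7827]
Step 2: x=[8.0743] v=[-1.3029]
Step 3: x=[7.6585] v=[-1.3860]
Step 4: x=[7.3573] v=[-1.0041]
Step 5: x=[7.2717] v=[-0.2855]
Step 6: x=[7.4304] v=[0.5289]
First v>=0 after going negative at step 6, time=1.8000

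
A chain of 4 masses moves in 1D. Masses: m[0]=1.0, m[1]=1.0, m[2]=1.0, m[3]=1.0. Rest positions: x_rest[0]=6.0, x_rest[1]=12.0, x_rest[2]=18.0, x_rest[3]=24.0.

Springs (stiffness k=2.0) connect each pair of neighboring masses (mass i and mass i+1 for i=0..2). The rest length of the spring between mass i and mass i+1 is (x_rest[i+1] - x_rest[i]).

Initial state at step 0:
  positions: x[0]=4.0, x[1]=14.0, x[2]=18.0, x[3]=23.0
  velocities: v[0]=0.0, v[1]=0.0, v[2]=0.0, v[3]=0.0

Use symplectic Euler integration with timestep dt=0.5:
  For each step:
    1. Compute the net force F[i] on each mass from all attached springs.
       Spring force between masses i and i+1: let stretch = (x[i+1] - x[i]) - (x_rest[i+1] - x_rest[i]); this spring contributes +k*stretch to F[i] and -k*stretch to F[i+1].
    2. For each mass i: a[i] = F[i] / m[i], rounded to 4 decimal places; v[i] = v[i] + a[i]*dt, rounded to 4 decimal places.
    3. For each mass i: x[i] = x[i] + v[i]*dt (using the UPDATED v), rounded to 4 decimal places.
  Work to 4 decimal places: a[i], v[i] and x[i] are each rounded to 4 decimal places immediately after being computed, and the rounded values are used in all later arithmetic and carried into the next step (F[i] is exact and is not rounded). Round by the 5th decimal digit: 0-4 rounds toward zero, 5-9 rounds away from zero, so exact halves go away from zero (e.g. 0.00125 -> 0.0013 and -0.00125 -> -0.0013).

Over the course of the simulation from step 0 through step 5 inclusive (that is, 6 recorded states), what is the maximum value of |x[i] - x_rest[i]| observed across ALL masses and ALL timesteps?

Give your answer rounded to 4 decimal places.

Step 0: x=[4.0000 14.0000 18.0000 23.0000] v=[0.0000 0.0000 0.0000 0.0000]
Step 1: x=[6.0000 11.0000 18.5000 23.5000] v=[4.0000 -6.0000 1.0000 1.0000]
Step 2: x=[7.5000 9.2500 17.7500 24.5000] v=[3.0000 -3.5000 -1.5000 2.0000]
Step 3: x=[6.8750 10.8750 16.1250 25.1250] v=[-1.2500 3.2500 -3.2500 1.2500]
Step 4: x=[5.2500 13.1250 16.3750 24.2500] v=[-3.2500 4.5000 0.5000 -1.7500]
Step 5: x=[4.5625 13.0625 18.9375 22.4375] v=[-1.3750 -0.1250 5.1250 -3.6250]
Max displacement = 2.7500

Answer: 2.7500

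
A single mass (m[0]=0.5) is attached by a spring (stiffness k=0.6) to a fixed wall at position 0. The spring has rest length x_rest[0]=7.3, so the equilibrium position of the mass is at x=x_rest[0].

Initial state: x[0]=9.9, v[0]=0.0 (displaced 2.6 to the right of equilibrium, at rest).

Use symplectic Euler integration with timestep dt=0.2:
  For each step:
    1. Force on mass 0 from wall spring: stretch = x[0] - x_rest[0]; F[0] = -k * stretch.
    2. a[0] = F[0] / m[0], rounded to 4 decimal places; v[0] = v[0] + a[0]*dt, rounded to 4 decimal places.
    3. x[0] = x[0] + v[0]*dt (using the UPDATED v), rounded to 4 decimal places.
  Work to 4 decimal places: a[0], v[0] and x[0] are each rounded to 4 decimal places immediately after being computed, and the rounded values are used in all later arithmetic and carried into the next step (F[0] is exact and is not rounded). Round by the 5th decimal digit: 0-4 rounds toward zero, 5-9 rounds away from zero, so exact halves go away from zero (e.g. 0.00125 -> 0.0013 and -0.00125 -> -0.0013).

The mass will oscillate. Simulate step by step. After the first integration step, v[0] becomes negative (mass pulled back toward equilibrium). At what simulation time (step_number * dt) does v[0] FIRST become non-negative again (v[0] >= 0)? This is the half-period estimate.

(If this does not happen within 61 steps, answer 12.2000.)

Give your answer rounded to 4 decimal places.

Answer: 3.0000

Derivation:
Step 0: x=[9.9000] v=[0.0000]
Step 1: x=[9.7752] v=[-0.6240]
Step 2: x=[9.5316] v=[-1.2180]
Step 3: x=[9.1809] v=[-1.7536]
Step 4: x=[8.7399] v=[-2.2050]
Step 5: x=[8.2298] v=[-2.5506]
Step 6: x=[7.6750] v=[-2.7738]
Step 7: x=[7.1022] v=[-2.8638]
Step 8: x=[6.5389] v=[-2.8163]
Step 9: x=[6.0122] v=[-2.6336]
Step 10: x=[5.5473] v=[-2.3245]
Step 11: x=[5.1665] v=[-1.9039]
Step 12: x=[4.8881] v=[-1.3919]
Step 13: x=[4.7255] v=[-0.8130]
Step 14: x=[4.6865] v=[-0.1951]
Step 15: x=[4.7729] v=[0.4321]
First v>=0 after going negative at step 15, time=3.0000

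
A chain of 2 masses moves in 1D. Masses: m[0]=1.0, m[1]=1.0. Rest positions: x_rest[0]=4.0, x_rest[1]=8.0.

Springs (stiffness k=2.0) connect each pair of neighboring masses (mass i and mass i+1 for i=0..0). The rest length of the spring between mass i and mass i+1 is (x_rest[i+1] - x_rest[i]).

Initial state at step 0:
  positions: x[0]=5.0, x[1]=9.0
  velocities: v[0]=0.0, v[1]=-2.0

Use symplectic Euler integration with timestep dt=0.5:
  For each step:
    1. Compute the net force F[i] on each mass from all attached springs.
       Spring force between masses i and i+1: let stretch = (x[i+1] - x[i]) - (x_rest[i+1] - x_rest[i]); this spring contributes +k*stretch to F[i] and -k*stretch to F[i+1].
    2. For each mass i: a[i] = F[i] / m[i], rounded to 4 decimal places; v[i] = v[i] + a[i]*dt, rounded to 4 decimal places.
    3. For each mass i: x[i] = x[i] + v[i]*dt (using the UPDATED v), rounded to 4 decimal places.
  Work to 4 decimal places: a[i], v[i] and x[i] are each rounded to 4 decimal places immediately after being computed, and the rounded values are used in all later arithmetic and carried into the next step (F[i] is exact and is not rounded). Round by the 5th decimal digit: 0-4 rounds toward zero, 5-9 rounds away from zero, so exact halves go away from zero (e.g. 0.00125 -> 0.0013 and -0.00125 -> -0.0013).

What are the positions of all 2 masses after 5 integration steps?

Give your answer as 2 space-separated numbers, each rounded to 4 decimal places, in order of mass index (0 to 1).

Step 0: x=[5.0000 9.0000] v=[0.0000 -2.0000]
Step 1: x=[5.0000 8.0000] v=[0.0000 -2.0000]
Step 2: x=[4.5000 7.5000] v=[-1.0000 -1.0000]
Step 3: x=[3.5000 7.5000] v=[-2.0000 0.0000]
Step 4: x=[2.5000 7.5000] v=[-2.0000 0.0000]
Step 5: x=[2.0000 7.0000] v=[-1.0000 -1.0000]

Answer: 2.0000 7.0000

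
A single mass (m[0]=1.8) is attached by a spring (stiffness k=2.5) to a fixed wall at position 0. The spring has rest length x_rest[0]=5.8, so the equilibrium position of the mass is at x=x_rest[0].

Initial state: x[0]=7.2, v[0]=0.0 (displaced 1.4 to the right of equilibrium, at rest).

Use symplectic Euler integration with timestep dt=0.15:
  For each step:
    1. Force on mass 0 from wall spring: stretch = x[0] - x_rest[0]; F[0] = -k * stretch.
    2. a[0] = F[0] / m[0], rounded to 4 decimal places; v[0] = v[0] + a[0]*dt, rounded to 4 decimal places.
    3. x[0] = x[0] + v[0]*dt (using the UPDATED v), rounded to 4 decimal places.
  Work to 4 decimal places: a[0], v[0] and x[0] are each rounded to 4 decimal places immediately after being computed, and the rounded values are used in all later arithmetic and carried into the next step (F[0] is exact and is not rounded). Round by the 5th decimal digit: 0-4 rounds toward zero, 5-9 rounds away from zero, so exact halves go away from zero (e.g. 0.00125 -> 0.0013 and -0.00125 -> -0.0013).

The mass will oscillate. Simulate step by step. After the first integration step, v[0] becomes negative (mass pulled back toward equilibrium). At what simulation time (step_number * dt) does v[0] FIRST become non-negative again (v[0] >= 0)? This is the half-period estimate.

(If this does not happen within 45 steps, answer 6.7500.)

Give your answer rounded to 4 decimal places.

Step 0: x=[7.2000] v=[0.0000]
Step 1: x=[7.1562] v=[-0.2917]
Step 2: x=[7.0701] v=[-0.5742]
Step 3: x=[6.9443] v=[-0.8388]
Step 4: x=[6.7827] v=[-1.0772]
Step 5: x=[6.5904] v=[-1.2819]
Step 6: x=[6.3734] v=[-1.4466]
Step 7: x=[6.1385] v=[-1.5661]
Step 8: x=[5.8930] v=[-1.6366]
Step 9: x=[5.6446] v=[-1.6560]
Step 10: x=[5.4011] v=[-1.6236]
Step 11: x=[5.1700] v=[-1.5405]
Step 12: x=[4.9586] v=[-1.4093]
Step 13: x=[4.7735] v=[-1.2340]
Step 14: x=[4.6205] v=[-1.0201]
Step 15: x=[4.5043] v=[-0.7744]
Step 16: x=[4.4286] v=[-0.5045]
Step 17: x=[4.3958] v=[-0.2188]
Step 18: x=[4.4069] v=[0.0737]
First v>=0 after going negative at step 18, time=2.7000

Answer: 2.7000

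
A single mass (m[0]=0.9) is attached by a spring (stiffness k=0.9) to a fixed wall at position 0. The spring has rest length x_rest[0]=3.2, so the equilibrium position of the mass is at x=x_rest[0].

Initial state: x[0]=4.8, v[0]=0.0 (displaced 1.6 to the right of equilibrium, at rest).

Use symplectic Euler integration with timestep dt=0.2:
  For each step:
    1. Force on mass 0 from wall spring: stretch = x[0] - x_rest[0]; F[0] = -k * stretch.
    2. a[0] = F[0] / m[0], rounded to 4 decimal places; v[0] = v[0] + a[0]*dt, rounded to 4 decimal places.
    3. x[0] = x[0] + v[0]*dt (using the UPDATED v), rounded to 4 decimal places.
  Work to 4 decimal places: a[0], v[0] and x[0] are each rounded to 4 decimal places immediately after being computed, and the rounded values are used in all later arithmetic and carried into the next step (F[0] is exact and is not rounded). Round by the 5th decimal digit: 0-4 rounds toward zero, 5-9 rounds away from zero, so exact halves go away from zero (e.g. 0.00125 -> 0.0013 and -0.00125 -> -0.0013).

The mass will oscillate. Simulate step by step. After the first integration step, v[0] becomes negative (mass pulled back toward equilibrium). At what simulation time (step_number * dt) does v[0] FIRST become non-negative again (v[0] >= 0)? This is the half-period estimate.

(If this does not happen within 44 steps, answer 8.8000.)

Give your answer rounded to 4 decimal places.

Answer: 3.2000

Derivation:
Step 0: x=[4.8000] v=[0.0000]
Step 1: x=[4.7360] v=[-0.3200]
Step 2: x=[4.6106] v=[-0.6272]
Step 3: x=[4.4287] v=[-0.9093]
Step 4: x=[4.1977] v=[-1.1550]
Step 5: x=[3.9268] v=[-1.3545]
Step 6: x=[3.6268] v=[-1.4999]
Step 7: x=[3.3097] v=[-1.5853]
Step 8: x=[2.9883] v=[-1.6072]
Step 9: x=[2.6753] v=[-1.5649]
Step 10: x=[2.3833] v=[-1.4600]
Step 11: x=[2.1240] v=[-1.2967]
Step 12: x=[1.9077] v=[-1.0815]
Step 13: x=[1.7431] v=[-0.8230]
Step 14: x=[1.6368] v=[-0.5316]
Step 15: x=[1.5930] v=[-0.2190]
Step 16: x=[1.6135] v=[0.1024]
First v>=0 after going negative at step 16, time=3.2000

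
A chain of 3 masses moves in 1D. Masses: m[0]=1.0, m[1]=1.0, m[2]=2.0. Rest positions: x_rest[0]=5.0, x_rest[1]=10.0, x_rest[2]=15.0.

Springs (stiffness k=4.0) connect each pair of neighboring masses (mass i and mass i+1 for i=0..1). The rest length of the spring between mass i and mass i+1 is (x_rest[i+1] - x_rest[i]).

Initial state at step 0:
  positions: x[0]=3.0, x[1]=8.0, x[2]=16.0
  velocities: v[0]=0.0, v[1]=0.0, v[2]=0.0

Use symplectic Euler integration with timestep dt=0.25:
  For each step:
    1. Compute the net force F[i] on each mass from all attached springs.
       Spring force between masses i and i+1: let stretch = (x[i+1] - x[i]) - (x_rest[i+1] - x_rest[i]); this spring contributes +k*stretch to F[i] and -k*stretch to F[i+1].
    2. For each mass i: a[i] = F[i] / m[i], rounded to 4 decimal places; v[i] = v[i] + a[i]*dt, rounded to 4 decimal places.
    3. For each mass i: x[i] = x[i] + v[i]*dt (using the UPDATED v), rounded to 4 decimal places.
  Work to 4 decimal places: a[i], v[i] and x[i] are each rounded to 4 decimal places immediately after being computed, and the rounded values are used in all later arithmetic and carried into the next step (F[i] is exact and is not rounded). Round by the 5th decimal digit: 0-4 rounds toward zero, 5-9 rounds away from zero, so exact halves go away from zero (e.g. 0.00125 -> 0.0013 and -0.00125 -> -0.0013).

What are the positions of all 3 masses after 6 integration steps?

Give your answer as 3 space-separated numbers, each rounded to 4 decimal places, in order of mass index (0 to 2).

Step 0: x=[3.0000 8.0000 16.0000] v=[0.0000 0.0000 0.0000]
Step 1: x=[3.0000 8.7500 15.6250] v=[0.0000 3.0000 -1.5000]
Step 2: x=[3.1875 9.7813 15.0156] v=[0.7500 4.1250 -2.4375]
Step 3: x=[3.7735 10.4727 14.3769] v=[2.3438 2.7655 -2.5547]
Step 4: x=[4.7843 10.4653 13.8752] v=[4.0430 -0.0295 -2.0068]
Step 5: x=[5.9653 9.8902 13.5723] v=[4.7240 -2.3006 -1.2118]
Step 6: x=[6.8775 9.2544 13.4341] v=[3.6489 -2.5434 -0.5529]

Answer: 6.8775 9.2544 13.4341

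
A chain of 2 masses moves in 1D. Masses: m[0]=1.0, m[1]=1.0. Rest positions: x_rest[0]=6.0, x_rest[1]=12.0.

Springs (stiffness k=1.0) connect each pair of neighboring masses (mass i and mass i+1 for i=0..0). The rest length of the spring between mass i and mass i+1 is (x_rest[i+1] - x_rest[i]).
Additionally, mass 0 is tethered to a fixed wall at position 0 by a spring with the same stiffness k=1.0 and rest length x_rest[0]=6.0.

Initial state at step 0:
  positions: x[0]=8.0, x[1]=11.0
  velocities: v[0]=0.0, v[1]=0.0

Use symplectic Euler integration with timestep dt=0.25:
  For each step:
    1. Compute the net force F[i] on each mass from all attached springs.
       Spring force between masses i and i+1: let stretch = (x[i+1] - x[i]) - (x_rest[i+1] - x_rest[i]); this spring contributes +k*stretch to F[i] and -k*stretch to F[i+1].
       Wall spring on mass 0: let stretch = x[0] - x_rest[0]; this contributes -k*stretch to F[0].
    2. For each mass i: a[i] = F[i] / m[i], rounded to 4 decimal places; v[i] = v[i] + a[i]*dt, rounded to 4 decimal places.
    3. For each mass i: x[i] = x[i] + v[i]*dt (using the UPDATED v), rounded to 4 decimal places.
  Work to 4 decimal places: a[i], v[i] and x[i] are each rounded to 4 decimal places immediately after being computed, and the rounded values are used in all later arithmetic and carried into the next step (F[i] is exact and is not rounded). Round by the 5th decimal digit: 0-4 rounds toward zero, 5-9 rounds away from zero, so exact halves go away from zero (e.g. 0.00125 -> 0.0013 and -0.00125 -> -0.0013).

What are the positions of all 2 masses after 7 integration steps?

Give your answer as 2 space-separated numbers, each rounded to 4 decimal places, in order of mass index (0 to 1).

Step 0: x=[8.0000 11.0000] v=[0.0000 0.0000]
Step 1: x=[7.6875 11.1875] v=[-1.2500 0.7500]
Step 2: x=[7.1133 11.5313] v=[-2.2969 1.3750]
Step 3: x=[6.3706 11.9739] v=[-2.9707 1.7705]
Step 4: x=[5.5800 12.4413] v=[-3.1625 1.8697]
Step 5: x=[4.8695 12.8549] v=[-2.8422 1.6544]
Step 6: x=[4.3537 13.1444] v=[-2.0632 1.1581]
Step 7: x=[4.1152 13.2595] v=[-0.9540 0.4604]

Answer: 4.1152 13.2595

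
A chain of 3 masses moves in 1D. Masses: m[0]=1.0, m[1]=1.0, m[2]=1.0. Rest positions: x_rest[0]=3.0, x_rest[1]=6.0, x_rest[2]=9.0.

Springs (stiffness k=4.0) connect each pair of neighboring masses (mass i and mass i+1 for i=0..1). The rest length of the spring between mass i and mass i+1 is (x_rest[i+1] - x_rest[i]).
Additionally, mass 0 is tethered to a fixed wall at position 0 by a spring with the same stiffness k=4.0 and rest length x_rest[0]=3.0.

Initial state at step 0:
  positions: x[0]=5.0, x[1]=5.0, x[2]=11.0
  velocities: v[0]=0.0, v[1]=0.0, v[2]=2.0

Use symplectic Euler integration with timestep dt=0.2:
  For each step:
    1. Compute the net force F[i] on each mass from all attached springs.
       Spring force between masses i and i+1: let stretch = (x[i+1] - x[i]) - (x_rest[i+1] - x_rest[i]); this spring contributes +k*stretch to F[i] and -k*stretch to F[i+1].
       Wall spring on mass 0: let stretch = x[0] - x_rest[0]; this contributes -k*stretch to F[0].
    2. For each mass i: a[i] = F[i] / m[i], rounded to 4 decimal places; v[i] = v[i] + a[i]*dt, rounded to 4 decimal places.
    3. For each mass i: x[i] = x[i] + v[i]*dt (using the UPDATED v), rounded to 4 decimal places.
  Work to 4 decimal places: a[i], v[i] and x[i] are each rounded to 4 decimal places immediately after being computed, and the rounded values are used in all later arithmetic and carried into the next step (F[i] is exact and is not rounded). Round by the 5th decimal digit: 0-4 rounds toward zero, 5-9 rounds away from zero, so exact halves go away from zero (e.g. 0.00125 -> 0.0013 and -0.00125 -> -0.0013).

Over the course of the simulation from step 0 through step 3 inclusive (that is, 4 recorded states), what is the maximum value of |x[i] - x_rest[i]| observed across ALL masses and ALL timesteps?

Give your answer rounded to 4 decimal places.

Answer: 2.6915

Derivation:
Step 0: x=[5.0000 5.0000 11.0000] v=[0.0000 0.0000 2.0000]
Step 1: x=[4.2000 5.9600 10.9200] v=[-4.0000 4.8000 -0.4000]
Step 2: x=[3.0096 7.4320 10.5264] v=[-5.9520 7.3600 -1.9680]
Step 3: x=[2.0452 8.6915 10.1177] v=[-4.8218 6.2976 -2.0435]
Max displacement = 2.6915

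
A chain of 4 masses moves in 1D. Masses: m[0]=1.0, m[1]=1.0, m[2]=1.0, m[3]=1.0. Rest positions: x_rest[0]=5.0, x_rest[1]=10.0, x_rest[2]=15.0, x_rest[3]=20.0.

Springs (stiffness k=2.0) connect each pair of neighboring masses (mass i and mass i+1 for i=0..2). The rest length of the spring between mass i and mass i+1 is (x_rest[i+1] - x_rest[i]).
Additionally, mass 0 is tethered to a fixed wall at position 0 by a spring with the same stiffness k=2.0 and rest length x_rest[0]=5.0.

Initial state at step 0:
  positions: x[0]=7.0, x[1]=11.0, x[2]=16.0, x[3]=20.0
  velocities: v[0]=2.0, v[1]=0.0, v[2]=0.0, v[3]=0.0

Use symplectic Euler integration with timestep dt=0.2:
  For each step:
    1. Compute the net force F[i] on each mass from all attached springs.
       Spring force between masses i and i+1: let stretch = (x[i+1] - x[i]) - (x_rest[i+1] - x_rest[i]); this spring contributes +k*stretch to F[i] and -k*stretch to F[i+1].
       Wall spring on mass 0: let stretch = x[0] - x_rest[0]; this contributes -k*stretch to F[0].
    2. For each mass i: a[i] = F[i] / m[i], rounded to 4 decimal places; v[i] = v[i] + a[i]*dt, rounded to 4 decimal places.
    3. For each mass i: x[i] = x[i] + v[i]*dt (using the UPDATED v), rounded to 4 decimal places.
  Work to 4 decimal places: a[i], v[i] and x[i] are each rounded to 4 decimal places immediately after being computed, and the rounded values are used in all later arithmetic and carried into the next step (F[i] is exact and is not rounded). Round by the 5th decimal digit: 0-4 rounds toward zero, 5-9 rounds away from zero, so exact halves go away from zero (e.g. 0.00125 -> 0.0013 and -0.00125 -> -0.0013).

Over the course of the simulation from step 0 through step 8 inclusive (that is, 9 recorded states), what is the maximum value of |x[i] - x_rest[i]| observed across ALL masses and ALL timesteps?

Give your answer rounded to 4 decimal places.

Step 0: x=[7.0000 11.0000 16.0000 20.0000] v=[2.0000 0.0000 0.0000 0.0000]
Step 1: x=[7.1600 11.0800 15.9200 20.0800] v=[0.8000 0.4000 -0.4000 0.4000]
Step 2: x=[7.0608 11.2336 15.7856 20.2272] v=[-0.4960 0.7680 -0.6720 0.7360]
Step 3: x=[6.7306 11.4175 15.6424 20.4191] v=[-1.6512 0.9197 -0.7162 0.9594]
Step 4: x=[6.2369 11.5645 15.5433 20.6288] v=[-2.4687 0.7349 -0.4955 1.0487]
Step 5: x=[5.6704 11.6036 15.5327 20.8317] v=[-2.8324 0.1954 -0.0528 1.0145]
Step 6: x=[5.1249 11.4824 15.6317 21.0107] v=[-2.7273 -0.6062 0.4952 0.8949]
Step 7: x=[4.6780 11.1845 15.8291 21.1594] v=[-2.2343 -1.4895 0.9871 0.7433]
Step 8: x=[4.3774 10.7376 16.0814 21.2816] v=[-1.5029 -2.2343 1.2614 0.6112]
Max displacement = 2.1600

Answer: 2.1600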